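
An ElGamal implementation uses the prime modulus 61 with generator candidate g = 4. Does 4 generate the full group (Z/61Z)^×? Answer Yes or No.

No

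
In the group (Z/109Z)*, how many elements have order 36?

φ(109) = 109 − 1 = 108 = 2^2 · 3^3.
In a cyclic group of order 108, there are φ(d) elements of order d for each divisor d of 108, and zero for non-divisors.
36 = 2^2 · 3^2 divides 108, and φ(36) = 12.

12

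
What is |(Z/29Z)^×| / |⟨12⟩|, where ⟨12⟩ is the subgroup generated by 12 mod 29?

7

The order of 12 must divide φ(29) = 29 − 1 = 28 = 2^2 · 7.
Divisors of 28: 1, 2, 4, 7, 14, 28.
Compute 12^d (mod 29) for the divisors d until we hit 1:
12^1 ≡ 12
12^2 ≡ 28
12^4 ≡ 1
Thus |⟨12⟩| = ord(12) = 4.
The index is φ(29) / ord(12) = 28 / 4 = 7.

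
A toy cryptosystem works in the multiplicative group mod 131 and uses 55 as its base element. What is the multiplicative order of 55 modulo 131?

65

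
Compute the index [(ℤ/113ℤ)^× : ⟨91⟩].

2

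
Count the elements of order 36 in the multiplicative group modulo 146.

12

φ(146) = φ(2)·φ(73) = 1·72 = 72 = 2^3 · 3^2.
In a cyclic group of order 72, there are φ(d) elements of order d for each divisor d of 72, and zero for non-divisors.
36 = 2^2 · 3^2 divides 72, and φ(36) = 12.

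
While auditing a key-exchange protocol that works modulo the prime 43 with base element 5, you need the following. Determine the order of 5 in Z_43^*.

42

The order of 5 must divide φ(43) = 43 − 1 = 42 = 2 · 3 · 7.
Divisors of 42: 1, 2, 3, 6, 7, 14, 21, 42.
Check 5^d mod 43 for each divisor in increasing order:
5^1 ≡ 5
5^2 ≡ 25
5^3 ≡ 39
5^6 ≡ 16
5^7 ≡ 37
5^14 ≡ 36
5^21 ≡ 42
5^42 ≡ 1
So ord_43(5) = 42.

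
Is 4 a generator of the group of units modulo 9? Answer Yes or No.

No

φ(9) = φ(3^2) = 3·(3−1) = 6 = 2 · 3.
An element g generates (Z/9Z)^× iff g^(6/q) ≢ 1 (mod 9) for each prime q ∈ {2, 3}.
4^3 ≡ 1 (mod 9)  [q = 2: ≡ 1 ✗]
4^2 ≡ 7 (mod 9)  [q = 3: ≢ 1 ✓]
The check at q = 2 fails, so 4 generates a proper subgroup.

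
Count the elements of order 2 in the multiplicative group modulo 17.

1

φ(17) = 17 − 1 = 16 = 2^4.
Since (Z/17Z)^× is cyclic of order 16, the number of elements of order d is φ(d) when d | 16 and 0 otherwise.
2 | 16, and φ(2) = 2 − 1 = 1.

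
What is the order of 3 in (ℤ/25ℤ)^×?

Since 3 ∈ (Z/25Z)^×, its order divides φ(25) = φ(5^2) = 5·(5−1) = 20 = 2^2 · 5.
Divisors of 20: 1, 2, 4, 5, 10, 20.
Check 3^d mod 25 for each divisor in increasing order:
3^1 ≡ 3 (mod 25)
3^2 ≡ 9 (mod 25)
3^4 ≡ 6 (mod 25)
3^5 ≡ 18 (mod 25)
3^10 ≡ 24 (mod 25)
3^20 ≡ 1 (mod 25) ✓
The smallest such exponent is 20, so the order of 3 is 20.

20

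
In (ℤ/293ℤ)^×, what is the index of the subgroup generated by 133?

By Lagrange's theorem, ord_293(133) divides φ(293) = 293 − 1 = 292 = 2^2 · 73.
Divisors of 292: 1, 2, 4, 73, 146, 292.
Compute 133^d (mod 293) for the divisors d until we hit 1:
133^1 ≡ 133
133^2 ≡ 109
133^4 ≡ 161
133^73 ≡ 1
Thus |⟨133⟩| = ord(133) = 73.
[(Z/293Z)^× : ⟨133⟩] = 292/73 = 4.

4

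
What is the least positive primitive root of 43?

3

φ(43) = 43 − 1 = 42 = 2 · 3 · 7.
g is a primitive root iff g^(42/q) ≢ 1 (mod 43) for each prime q ∈ {2, 3, 7}.
g = 2: 2^21 ≡ 42; 2^14 ≡ 1 — hits 1, so not a primitive root.
g = 3: 3^21 ≡ 42; 3^14 ≡ 36; 3^6 ≡ 41 — none is 1, so 3 is a primitive root.
Hence the least primitive root of 43 is 3.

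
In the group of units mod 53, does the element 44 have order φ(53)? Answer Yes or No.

No

φ(53) = 53 − 1 = 52 = 2^2 · 13.
Test 44^(52/q) mod 53 for each prime factor q of 52:
44^26 ≡ 1 (mod 53)  [q = 2: ≡ 1 ✗]
44^4 ≡ 42 (mod 53)  [q = 13: ≢ 1 ✓]
The check at q = 2 fails, so 44 generates a proper subgroup.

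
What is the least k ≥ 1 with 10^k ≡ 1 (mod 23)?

By Lagrange's theorem, ord_23(10) divides φ(23) = 23 − 1 = 22 = 2 · 11.
Divisors of 22: 1, 2, 11, 22.
Test each divisor d:
10^1 ≡ 10 (mod 23)
10^2 ≡ 8 (mod 23)
10^11 ≡ 22 (mod 23)
10^22 ≡ 1 (mod 23) ✓
Therefore the multiplicative order of 10 modulo 23 is 22.

22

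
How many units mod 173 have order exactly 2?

φ(173) = 173 − 1 = 172 = 2^2 · 43.
In a cyclic group of order 172, there are φ(d) elements of order d for each divisor d of 172, and zero for non-divisors.
2 | 172, and φ(2) = 2 − 1 = 1.

1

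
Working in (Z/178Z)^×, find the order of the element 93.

ord(93) | φ(178) = φ(2)·φ(89) = 1·88 = 88 = 2^3 · 11.
Divisors of 88: 1, 2, 4, 8, 11, 22, 44, 88.
Evaluate successive powers at the divisors of 88:
93^1 ≡ 93
93^2 ≡ 105
93^4 ≡ 167
93^8 ≡ 121
93^11 ≡ 1
Therefore the multiplicative order of 93 modulo 178 is 11.

11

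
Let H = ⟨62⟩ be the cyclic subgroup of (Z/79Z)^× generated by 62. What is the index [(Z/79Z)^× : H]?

Since 62 ∈ (Z/79Z)^×, its order divides φ(79) = 79 − 1 = 78 = 2 · 3 · 13.
Divisors of 78: 1, 2, 3, 6, 13, 26, 39, 78.
Test each divisor d:
62^1 ≡ 62
62^2 ≡ 52
62^3 ≡ 64
62^6 ≡ 67
62^13 ≡ 1
Thus |⟨62⟩| = ord(62) = 13.
[(Z/79Z)^× : ⟨62⟩] = 78/13 = 6.

6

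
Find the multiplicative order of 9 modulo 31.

15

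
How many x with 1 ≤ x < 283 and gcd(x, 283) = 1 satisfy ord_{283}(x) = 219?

φ(283) = 283 − 1 = 282 = 2 · 3 · 47.
In a cyclic group of order 282, there are φ(d) elements of order d for each divisor d of 282, and zero for non-divisors.
Since 219 ∤ 282, the count is 0.

0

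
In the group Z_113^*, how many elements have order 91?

0

φ(113) = 113 − 1 = 112 = 2^4 · 7.
(Z/113Z)^× is cyclic (|G| = 112); a cyclic group of order m has exactly φ(d) elements of each order d | m, and none otherwise.
91 does not divide 112, so no element of (Z/113Z)^× has order 91.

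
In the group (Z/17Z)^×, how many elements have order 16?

8

φ(17) = 17 − 1 = 16 = 2^4.
In a cyclic group of order 16, there are φ(d) elements of order d for each divisor d of 16, and zero for non-divisors.
16 = 2^4 divides 16, and φ(16) = 8.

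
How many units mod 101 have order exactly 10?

4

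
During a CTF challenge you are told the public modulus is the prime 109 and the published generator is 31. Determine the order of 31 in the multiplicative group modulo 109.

54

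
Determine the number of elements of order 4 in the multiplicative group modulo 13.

φ(13) = 13 − 1 = 12 = 2^2 · 3.
(Z/13Z)^× is cyclic (|G| = 12); a cyclic group of order m has exactly φ(d) elements of each order d | m, and none otherwise.
4 = 2^2 divides 12, and φ(4) = 2.

2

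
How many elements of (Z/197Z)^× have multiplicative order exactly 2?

1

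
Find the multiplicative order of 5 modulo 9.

6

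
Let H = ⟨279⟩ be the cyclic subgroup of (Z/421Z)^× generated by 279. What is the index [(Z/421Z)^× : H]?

84

By Lagrange's theorem, ord_421(279) divides φ(421) = 421 − 1 = 420 = 2^2 · 3 · 5 · 7.
Divisors of 420: 1, 2, 3, 4, 5, 6, 7, 10, 12, 14, 15, 20, 21, 28, 30, 35, 42, 60, 70, 84, 105, 140, 210, 420.
Compute 279^d (mod 421) for the divisors d until we hit 1:
279^1 ≡ 279
279^2 ≡ 377
279^3 ≡ 354
279^4 ≡ 252
279^5 ≡ 1
Thus |⟨279⟩| = ord(279) = 5.
Index = |(Z/421Z)^×| / |⟨279⟩| = 420 / 5 = 84.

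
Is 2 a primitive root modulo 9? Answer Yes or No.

φ(9) = φ(3^2) = 3·(3−1) = 6 = 2 · 3.
It suffices to check that the order of 2 is not a proper divisor of 6: compute 2^(6/q) for q ∈ {2, 3}.
2^3 ≡ 8 (mod 9)  [q = 2: ≢ 1 ✓]
2^2 ≡ 4 (mod 9)  [q = 3: ≢ 1 ✓]
All checks pass, so 2 has order 6 and is a primitive root modulo 9.

Yes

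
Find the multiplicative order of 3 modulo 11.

5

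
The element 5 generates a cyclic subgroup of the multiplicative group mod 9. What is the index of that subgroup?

1

Since 5 ∈ (Z/9Z)^×, its order divides φ(9) = φ(3^2) = 3·(3−1) = 6 = 2 · 3.
Divisors of 6: 1, 2, 3, 6.
Test each divisor d:
5^1 ≡ 5
5^2 ≡ 7
5^3 ≡ 8
5^6 ≡ 1
So ord_9(5) = 6, hence |⟨5⟩| = 6.
The index is φ(9) / ord(5) = 6 / 6 = 1.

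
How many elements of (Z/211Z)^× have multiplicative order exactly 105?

φ(211) = 211 − 1 = 210 = 2 · 3 · 5 · 7.
Since (Z/211Z)^× is cyclic of order 210, the number of elements of order d is φ(d) when d | 210 and 0 otherwise.
105 = 3 · 5 · 7 divides 210, and φ(105) = 48.

48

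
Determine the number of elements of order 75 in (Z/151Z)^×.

φ(151) = 151 − 1 = 150 = 2 · 3 · 5^2.
In a cyclic group of order 150, there are φ(d) elements of order d for each divisor d of 150, and zero for non-divisors.
75 = 3 · 5^2 divides 150, and φ(75) = 40.

40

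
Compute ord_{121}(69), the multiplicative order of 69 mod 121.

55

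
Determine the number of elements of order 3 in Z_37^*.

φ(37) = 37 − 1 = 36 = 2^2 · 3^2.
(Z/37Z)^× is cyclic (|G| = 36); a cyclic group of order m has exactly φ(d) elements of each order d | m, and none otherwise.
3 | 36, and φ(3) = 3 − 1 = 2.

2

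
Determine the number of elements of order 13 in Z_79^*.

12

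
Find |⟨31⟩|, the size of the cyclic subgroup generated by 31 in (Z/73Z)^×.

72

Since 31 ∈ (Z/73Z)^×, its order divides φ(73) = 73 − 1 = 72 = 2^3 · 3^2.
Divisors of 72: 1, 2, 3, 4, 6, 8, 9, 12, 18, 24, 36, 72.
Compute 31^d (mod 73) for the divisors d until we hit 1:
31^1 ≡ 31 (mod 73)
31^2 ≡ 12 (mod 73)
31^3 ≡ 7 (mod 73)
31^4 ≡ 71 (mod 73)
31^6 ≡ 49 (mod 73)
31^8 ≡ 4 (mod 73)
31^9 ≡ 51 (mod 73)
31^12 ≡ 65 (mod 73)
31^18 ≡ 46 (mod 73)
31^24 ≡ 64 (mod 73)
31^36 ≡ 72 (mod 73)
31^72 ≡ 1 (mod 73) ✓
Therefore the multiplicative order of 31 modulo 73 is 72.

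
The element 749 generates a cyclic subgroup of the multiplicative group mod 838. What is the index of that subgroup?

22

Since 749 ∈ (Z/838Z)^×, its order divides φ(838) = φ(2)·φ(419) = 1·418 = 418 = 2 · 11 · 19.
Divisors of 418: 1, 2, 11, 19, 22, 38, 209, 418.
Test each divisor d:
749^1 ≡ 749
749^2 ≡ 379
749^11 ≡ 135
749^19 ≡ 1
Thus |⟨749⟩| = ord(749) = 19.
Index = |(Z/838Z)^×| / |⟨749⟩| = 418 / 19 = 22.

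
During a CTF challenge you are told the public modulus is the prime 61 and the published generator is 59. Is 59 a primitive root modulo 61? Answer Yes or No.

Yes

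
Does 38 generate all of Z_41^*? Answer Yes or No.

No

φ(41) = 41 − 1 = 40 = 2^3 · 5.
Test 38^(40/q) mod 41 for each prime factor q of 40:
38^20 ≡ 40 (mod 41)  [q = 2: ≢ 1 ✓]
38^8 ≡ 1 (mod 41)  [q = 5: ≡ 1 ✗]
Since 38^8 ≡ 1, the order of 38 divides 8 < 40, so 38 is not a primitive root.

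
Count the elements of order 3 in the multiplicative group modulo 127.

2

φ(127) = 127 − 1 = 126 = 2 · 3^2 · 7.
(Z/127Z)^× is cyclic (|G| = 126); a cyclic group of order m has exactly φ(d) elements of each order d | m, and none otherwise.
3 | 126, and φ(3) = 3 − 1 = 2.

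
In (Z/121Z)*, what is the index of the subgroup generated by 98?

Since 98 ∈ (Z/121Z)^×, its order divides φ(121) = φ(11^2) = 11·(11−1) = 110 = 2 · 5 · 11.
Divisors of 110: 1, 2, 5, 10, 11, 22, 55, 110.
Test each divisor d:
98^1 ≡ 98 (mod 121)
98^2 ≡ 45 (mod 121)
98^5 ≡ 10 (mod 121)
98^10 ≡ 100 (mod 121)
98^11 ≡ 120 (mod 121)
98^22 ≡ 1 (mod 121) ✓
So ord_121(98) = 22, hence |⟨98⟩| = 22.
[(Z/121Z)^× : ⟨98⟩] = 110/22 = 5.

5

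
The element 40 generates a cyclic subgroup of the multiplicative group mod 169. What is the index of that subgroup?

By Lagrange's theorem, ord_169(40) divides φ(169) = φ(13^2) = 13·(13−1) = 156 = 2^2 · 3 · 13.
Divisors of 156: 1, 2, 3, 4, 6, 12, 13, 26, 39, 52, 78, 156.
Test each divisor d:
40^1 ≡ 40 (mod 169)
40^2 ≡ 79 (mod 169)
40^3 ≡ 118 (mod 169)
40^4 ≡ 157 (mod 169)
40^6 ≡ 66 (mod 169)
40^12 ≡ 131 (mod 169)
40^13 ≡ 1 (mod 169) ✓
Thus |⟨40⟩| = ord(40) = 13.
Index = |(Z/169Z)^×| / |⟨40⟩| = 156 / 13 = 12.

12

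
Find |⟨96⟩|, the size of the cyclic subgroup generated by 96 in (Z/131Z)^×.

130

By Lagrange's theorem, ord_131(96) divides φ(131) = 131 − 1 = 130 = 2 · 5 · 13.
Divisors of 130: 1, 2, 5, 10, 13, 26, 65, 130.
Check 96^d mod 131 for each divisor in increasing order:
96^1 ≡ 96 (mod 131)
96^2 ≡ 46 (mod 131)
96^5 ≡ 86 (mod 131)
96^10 ≡ 60 (mod 131)
96^13 ≡ 78 (mod 131)
96^26 ≡ 58 (mod 131)
96^65 ≡ 130 (mod 131)
96^130 ≡ 1 (mod 131) ✓
Hence ord(96) = 130.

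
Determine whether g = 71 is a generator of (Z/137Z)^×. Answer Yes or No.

Yes

φ(137) = 137 − 1 = 136 = 2^3 · 17.
71 is a primitive root mod 137 iff 71^(φ(137)/q) ≢ 1 for every prime q | φ(137), i.e. q ∈ {2, 17}.
71^68 ≡ 136 (mod 137)  [q = 2: ≢ 1 ✓]
71^8 ≡ 74 (mod 137)  [q = 17: ≢ 1 ✓]
All checks pass, so 71 has order 136 and is a primitive root modulo 137.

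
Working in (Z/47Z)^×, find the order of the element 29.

ord(29) | φ(47) = 47 − 1 = 46 = 2 · 23.
Divisors of 46: 1, 2, 23, 46.
Test each divisor d:
29^1 ≡ 29
29^2 ≡ 42
29^23 ≡ 46
29^46 ≡ 1
The smallest such exponent is 46, so the order of 29 is 46.

46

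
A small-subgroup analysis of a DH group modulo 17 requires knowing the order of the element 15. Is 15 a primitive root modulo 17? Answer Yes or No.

φ(17) = 17 − 1 = 16 = 2^4.
Test 15^(16/q) mod 17 for each prime factor q of 16:
15^8 ≡ 1 (mod 17)  [q = 2: ≡ 1 ✗]
Since 15^8 ≡ 1, the order of 15 divides 8 < 16, so 15 is not a primitive root.

No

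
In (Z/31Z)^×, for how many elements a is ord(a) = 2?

1

φ(31) = 31 − 1 = 30 = 2 · 3 · 5.
In a cyclic group of order 30, there are φ(d) elements of order d for each divisor d of 30, and zero for non-divisors.
2 | 30, and φ(2) = 2 − 1 = 1.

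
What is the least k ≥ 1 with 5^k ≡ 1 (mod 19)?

Since 5 ∈ (Z/19Z)^×, its order divides φ(19) = 19 − 1 = 18 = 2 · 3^2.
Divisors of 18: 1, 2, 3, 6, 9, 18.
Evaluate successive powers at the divisors of 18:
5^1 ≡ 5 (mod 19)
5^2 ≡ 6 (mod 19)
5^3 ≡ 11 (mod 19)
5^6 ≡ 7 (mod 19)
5^9 ≡ 1 (mod 19) ✓
Hence ord(5) = 9.

9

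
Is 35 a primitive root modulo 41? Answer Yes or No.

φ(41) = 41 − 1 = 40 = 2^3 · 5.
An element g generates (Z/41Z)^× iff g^(40/q) ≢ 1 (mod 41) for each prime q ∈ {2, 5}.
35^20 ≡ 40 (mod 41)  [q = 2: ≢ 1 ✓]
35^8 ≡ 10 (mod 41)  [q = 5: ≢ 1 ✓]
Every test exponent gives a nontrivial residue, hence 35 generates the full group.

Yes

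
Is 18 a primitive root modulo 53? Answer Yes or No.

Yes

φ(53) = 53 − 1 = 52 = 2^2 · 13.
18 is a primitive root mod 53 iff 18^(φ(53)/q) ≢ 1 for every prime q | φ(53), i.e. q ∈ {2, 13}.
18^26 ≡ 52 (mod 53)  [q = 2: ≢ 1 ✓]
18^4 ≡ 36 (mod 53)  [q = 13: ≢ 1 ✓]
Every test exponent gives a nontrivial residue, hence 18 generates the full group.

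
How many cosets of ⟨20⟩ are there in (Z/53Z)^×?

The order of 20 must divide φ(53) = 53 − 1 = 52 = 2^2 · 13.
Divisors of 52: 1, 2, 4, 13, 26, 52.
Check 20^d mod 53 for each divisor in increasing order:
20^1 ≡ 20 (mod 53)
20^2 ≡ 29 (mod 53)
20^4 ≡ 46 (mod 53)
20^13 ≡ 30 (mod 53)
20^26 ≡ 52 (mod 53)
20^52 ≡ 1 (mod 53) ✓
The order of 20 is 52, so the subgroup it generates has 52 elements.
The index is φ(53) / ord(20) = 52 / 52 = 1.

1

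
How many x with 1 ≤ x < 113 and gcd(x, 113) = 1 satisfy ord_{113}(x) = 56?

24

φ(113) = 113 − 1 = 112 = 2^4 · 7.
(Z/113Z)^× is cyclic (|G| = 112); a cyclic group of order m has exactly φ(d) elements of each order d | m, and none otherwise.
56 = 2^3 · 7 divides 112, and φ(56) = 24.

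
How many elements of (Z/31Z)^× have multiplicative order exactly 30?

8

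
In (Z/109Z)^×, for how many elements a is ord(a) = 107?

φ(109) = 109 − 1 = 108 = 2^2 · 3^3.
In a cyclic group of order 108, there are φ(d) elements of order d for each divisor d of 108, and zero for non-divisors.
107 does not divide 108, so no element of (Z/109Z)^× has order 107.

0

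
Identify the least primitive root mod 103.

5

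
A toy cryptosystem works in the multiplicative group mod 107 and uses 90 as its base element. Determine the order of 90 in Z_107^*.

53

The order of 90 must divide φ(107) = 107 − 1 = 106 = 2 · 53.
Divisors of 106: 1, 2, 53, 106.
Test each divisor d:
90^1 ≡ 90 (mod 107)
90^2 ≡ 75 (mod 107)
90^53 ≡ 1 (mod 107) ✓
So ord_107(90) = 53.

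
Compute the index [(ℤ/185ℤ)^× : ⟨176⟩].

8

The order of 176 must divide φ(185) = φ(5·37) = (5−1)·(37−1) = 4·36 = 144 = 2^4 · 3^2.
Divisors of 144: 1, 2, 3, 4, 6, 8, 9, 12, 16, 18, 24, 36, 48, 72, 144.
Evaluate successive powers at the divisors of 144:
176^1 ≡ 176 (mod 185)
176^2 ≡ 81 (mod 185)
176^3 ≡ 11 (mod 185)
176^4 ≡ 86 (mod 185)
176^6 ≡ 121 (mod 185)
176^8 ≡ 181 (mod 185)
176^9 ≡ 36 (mod 185)
176^12 ≡ 26 (mod 185)
176^16 ≡ 16 (mod 185)
176^18 ≡ 1 (mod 185) ✓
Thus |⟨176⟩| = ord(176) = 18.
[(Z/185Z)^× : ⟨176⟩] = 144/18 = 8.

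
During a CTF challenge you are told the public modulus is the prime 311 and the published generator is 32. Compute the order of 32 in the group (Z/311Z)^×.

31

By Lagrange's theorem, ord_311(32) divides φ(311) = 311 − 1 = 310 = 2 · 5 · 31.
Divisors of 310: 1, 2, 5, 10, 31, 62, 155, 310.
Test each divisor d:
32^1 ≡ 32
32^2 ≡ 91
32^5 ≡ 20
32^10 ≡ 89
32^31 ≡ 1
Hence ord(32) = 31.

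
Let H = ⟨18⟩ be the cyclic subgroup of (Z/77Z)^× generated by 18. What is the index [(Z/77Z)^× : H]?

Since 18 ∈ (Z/77Z)^×, its order divides φ(77) = φ(7·11) = (7−1)·(11−1) = 6·10 = 60 = 2^2 · 3 · 5.
Divisors of 60: 1, 2, 3, 4, 5, 6, 10, 12, 15, 20, 30, 60.
Test each divisor d:
18^1 ≡ 18 (mod 77)
18^2 ≡ 16 (mod 77)
18^3 ≡ 57 (mod 77)
18^4 ≡ 25 (mod 77)
18^5 ≡ 65 (mod 77)
18^6 ≡ 15 (mod 77)
18^10 ≡ 67 (mod 77)
18^12 ≡ 71 (mod 77)
18^15 ≡ 43 (mod 77)
18^20 ≡ 23 (mod 77)
18^30 ≡ 1 (mod 77) ✓
So ord_77(18) = 30, hence |⟨18⟩| = 30.
Index = |(Z/77Z)^×| / |⟨18⟩| = 60 / 30 = 2.

2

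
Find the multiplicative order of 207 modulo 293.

Since 207 ∈ (Z/293Z)^×, its order divides φ(293) = 293 − 1 = 292 = 2^2 · 73.
Divisors of 292: 1, 2, 4, 73, 146, 292.
Evaluate successive powers at the divisors of 292:
207^1 ≡ 207 (mod 293)
207^2 ≡ 71 (mod 293)
207^4 ≡ 60 (mod 293)
207^73 ≡ 138 (mod 293)
207^146 ≡ 292 (mod 293)
207^292 ≡ 1 (mod 293) ✓
The smallest such exponent is 292, so the order of 207 is 292.

292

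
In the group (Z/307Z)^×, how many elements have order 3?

2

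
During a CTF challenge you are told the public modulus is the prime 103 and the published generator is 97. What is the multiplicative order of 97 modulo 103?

Since 97 ∈ (Z/103Z)^×, its order divides φ(103) = 103 − 1 = 102 = 2 · 3 · 17.
Divisors of 102: 1, 2, 3, 6, 17, 34, 51, 102.
Evaluate successive powers at the divisors of 102:
97^1 ≡ 97 (mod 103)
97^2 ≡ 36 (mod 103)
97^3 ≡ 93 (mod 103)
97^6 ≡ 100 (mod 103)
97^17 ≡ 56 (mod 103)
97^34 ≡ 46 (mod 103)
97^51 ≡ 1 (mod 103) ✓
The smallest such exponent is 51, so the order of 97 is 51.

51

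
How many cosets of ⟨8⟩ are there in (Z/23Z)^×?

Since 8 ∈ (Z/23Z)^×, its order divides φ(23) = 23 − 1 = 22 = 2 · 11.
Divisors of 22: 1, 2, 11, 22.
Check 8^d mod 23 for each divisor in increasing order:
8^1 ≡ 8 (mod 23)
8^2 ≡ 18 (mod 23)
8^11 ≡ 1 (mod 23) ✓
Thus |⟨8⟩| = ord(8) = 11.
Index = |(Z/23Z)^×| / |⟨8⟩| = 22 / 11 = 2.

2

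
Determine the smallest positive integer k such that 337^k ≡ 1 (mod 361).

342

Since 337 ∈ (Z/361Z)^×, its order divides φ(361) = φ(19^2) = 19·(19−1) = 342 = 2 · 3^2 · 19.
Divisors of 342: 1, 2, 3, 6, 9, 18, 19, 38, 57, 114, 171, 342.
Check 337^d mod 361 for each divisor in increasing order:
337^1 ≡ 337 (mod 361)
337^2 ≡ 215 (mod 361)
337^3 ≡ 255 (mod 361)
337^6 ≡ 45 (mod 361)
337^9 ≡ 284 (mod 361)
337^18 ≡ 153 (mod 361)
337^19 ≡ 299 (mod 361)
337^38 ≡ 234 (mod 361)
337^57 ≡ 293 (mod 361)
337^114 ≡ 292 (mod 361)
337^171 ≡ 360 (mod 361)
337^342 ≡ 1 (mod 361) ✓
Hence ord(337) = 342.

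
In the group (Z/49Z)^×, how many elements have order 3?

φ(49) = φ(7^2) = 7·(7−1) = 42 = 2 · 3 · 7.
(Z/49Z)^× is cyclic (|G| = 42); a cyclic group of order m has exactly φ(d) elements of each order d | m, and none otherwise.
3 | 42, and φ(3) = 3 − 1 = 2.

2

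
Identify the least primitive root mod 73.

φ(73) = 73 − 1 = 72 = 2^3 · 3^2.
Test candidates g = 2, 3, … against the prime factors q ∈ {2, 3} of φ(73): g is a generator iff g^(72/q) ≢ 1 for every such q.
g = 2: 2^36 ≡ 1 — hits 1, so not a primitive root.
g = 3: 3^36 ≡ 1 — hits 1, so not a primitive root.
g = 4: 4^36 ≡ 1 — hits 1, so not a primitive root.
g = 5: 5^36 ≡ 72; 5^24 ≡ 8 — none is 1, so 5 is a primitive root.
So 5 is the smallest generator of (Z/73Z)^×.

5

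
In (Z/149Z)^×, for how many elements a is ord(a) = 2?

1

φ(149) = 149 − 1 = 148 = 2^2 · 37.
Since (Z/149Z)^× is cyclic of order 148, the number of elements of order d is φ(d) when d | 148 and 0 otherwise.
2 | 148, and φ(2) = 2 − 1 = 1.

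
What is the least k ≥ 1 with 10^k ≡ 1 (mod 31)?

By Lagrange's theorem, ord_31(10) divides φ(31) = 31 − 1 = 30 = 2 · 3 · 5.
Divisors of 30: 1, 2, 3, 5, 6, 10, 15, 30.
Check 10^d mod 31 for each divisor in increasing order:
10^1 ≡ 10 (mod 31)
10^2 ≡ 7 (mod 31)
10^3 ≡ 8 (mod 31)
10^5 ≡ 25 (mod 31)
10^6 ≡ 2 (mod 31)
10^10 ≡ 5 (mod 31)
10^15 ≡ 1 (mod 31) ✓
So ord_31(10) = 15.

15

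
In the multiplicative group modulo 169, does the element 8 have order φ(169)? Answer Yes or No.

No

φ(169) = φ(13^2) = 13·(13−1) = 156 = 2^2 · 3 · 13.
An element g generates (Z/169Z)^× iff g^(156/q) ≢ 1 (mod 169) for each prime q ∈ {2, 3, 13}.
8^78 ≡ 168 (mod 169)  [q = 2: ≢ 1 ✓]
8^52 ≡ 1 (mod 169)  [q = 3: ≡ 1 ✗]
8^12 ≡ 118 (mod 169)  [q = 13: ≢ 1 ✓]
Since 8^52 ≡ 1, the order of 8 divides 52 < 156, so 8 is not a primitive root.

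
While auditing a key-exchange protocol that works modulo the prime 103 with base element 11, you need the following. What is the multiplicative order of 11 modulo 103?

Since 11 ∈ (Z/103Z)^×, its order divides φ(103) = 103 − 1 = 102 = 2 · 3 · 17.
Divisors of 102: 1, 2, 3, 6, 17, 34, 51, 102.
Test each divisor d:
11^1 ≡ 11 (mod 103)
11^2 ≡ 18 (mod 103)
11^3 ≡ 95 (mod 103)
11^6 ≡ 64 (mod 103)
11^17 ≡ 57 (mod 103)
11^34 ≡ 56 (mod 103)
11^51 ≡ 102 (mod 103)
11^102 ≡ 1 (mod 103) ✓
Therefore the multiplicative order of 11 modulo 103 is 102.

102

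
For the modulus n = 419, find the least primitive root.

2

φ(419) = 419 − 1 = 418 = 2 · 11 · 19.
Test candidates g = 2, 3, … against the prime factors q ∈ {2, 11, 19} of φ(419): g is a generator iff g^(418/q) ≢ 1 for every such q.
g = 2: 2^209 ≡ 418; 2^38 ≡ 334; 2^22 ≡ 114 — none is 1, so 2 is a primitive root.
The smallest primitive root modulo 419 is 2.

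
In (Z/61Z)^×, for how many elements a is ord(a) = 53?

φ(61) = 61 − 1 = 60 = 2^2 · 3 · 5.
Since (Z/61Z)^× is cyclic of order 60, the number of elements of order d is φ(d) when d | 60 and 0 otherwise.
53 does not divide 60, so no element of (Z/61Z)^× has order 53.

0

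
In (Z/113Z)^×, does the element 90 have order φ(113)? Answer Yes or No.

Yes

φ(113) = 113 − 1 = 112 = 2^4 · 7.
90 is a primitive root mod 113 iff 90^(φ(113)/q) ≢ 1 for every prime q | φ(113), i.e. q ∈ {2, 7}.
90^56 ≡ 112 (mod 113)  [q = 2: ≢ 1 ✓]
90^16 ≡ 30 (mod 113)  [q = 7: ≢ 1 ✓]
Every test exponent gives a nontrivial residue, hence 90 generates the full group.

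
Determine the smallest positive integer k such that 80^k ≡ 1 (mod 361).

171

The order of 80 must divide φ(361) = φ(19^2) = 19·(19−1) = 342 = 2 · 3^2 · 19.
Divisors of 342: 1, 2, 3, 6, 9, 18, 19, 38, 57, 114, 171, 342.
Compute 80^d (mod 361) for the divisors d until we hit 1:
80^1 ≡ 80 (mod 361)
80^2 ≡ 263 (mod 361)
80^3 ≡ 102 (mod 361)
80^6 ≡ 296 (mod 361)
80^9 ≡ 229 (mod 361)
80^18 ≡ 96 (mod 361)
80^19 ≡ 99 (mod 361)
80^38 ≡ 54 (mod 361)
80^57 ≡ 292 (mod 361)
80^114 ≡ 68 (mod 361)
80^171 ≡ 1 (mod 361) ✓
Therefore the multiplicative order of 80 modulo 361 is 171.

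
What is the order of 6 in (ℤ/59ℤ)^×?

58

Since 6 ∈ (Z/59Z)^×, its order divides φ(59) = 59 − 1 = 58 = 2 · 29.
Divisors of 58: 1, 2, 29, 58.
Evaluate successive powers at the divisors of 58:
6^1 ≡ 6
6^2 ≡ 36
6^29 ≡ 58
6^58 ≡ 1
The smallest such exponent is 58, so the order of 6 is 58.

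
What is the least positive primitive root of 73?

5

φ(73) = 73 − 1 = 72 = 2^3 · 3^2.
g is a primitive root iff g^(72/q) ≢ 1 (mod 73) for each prime q ∈ {2, 3}.
g = 2: 2^36 ≡ 1 — hits 1, so not a primitive root.
g = 3: 3^36 ≡ 1 — hits 1, so not a primitive root.
g = 4: 4^36 ≡ 1 — hits 1, so not a primitive root.
g = 5: 5^36 ≡ 72; 5^24 ≡ 8 — none is 1, so 5 is a primitive root.
The smallest primitive root modulo 73 is 5.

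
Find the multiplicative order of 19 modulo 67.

By Lagrange's theorem, ord_67(19) divides φ(67) = 67 − 1 = 66 = 2 · 3 · 11.
Divisors of 66: 1, 2, 3, 6, 11, 22, 33, 66.
Test each divisor d:
19^1 ≡ 19 (mod 67)
19^2 ≡ 26 (mod 67)
19^3 ≡ 25 (mod 67)
19^6 ≡ 22 (mod 67)
19^11 ≡ 29 (mod 67)
19^22 ≡ 37 (mod 67)
19^33 ≡ 1 (mod 67) ✓
So ord_67(19) = 33.

33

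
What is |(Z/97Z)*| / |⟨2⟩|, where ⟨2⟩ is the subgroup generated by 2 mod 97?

The order of 2 must divide φ(97) = 97 − 1 = 96 = 2^5 · 3.
Divisors of 96: 1, 2, 3, 4, 6, 8, 12, 16, 24, 32, 48, 96.
Check 2^d mod 97 for each divisor in increasing order:
2^1 ≡ 2 (mod 97)
2^2 ≡ 4 (mod 97)
2^3 ≡ 8 (mod 97)
2^4 ≡ 16 (mod 97)
2^6 ≡ 64 (mod 97)
2^8 ≡ 62 (mod 97)
2^12 ≡ 22 (mod 97)
2^16 ≡ 61 (mod 97)
2^24 ≡ 96 (mod 97)
2^32 ≡ 35 (mod 97)
2^48 ≡ 1 (mod 97) ✓
So ord_97(2) = 48, hence |⟨2⟩| = 48.
[(Z/97Z)^× : ⟨2⟩] = 96/48 = 2.

2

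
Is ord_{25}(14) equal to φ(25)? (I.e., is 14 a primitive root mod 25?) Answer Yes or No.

No

φ(25) = φ(5^2) = 5·(5−1) = 20 = 2^2 · 5.
It suffices to check that the order of 14 is not a proper divisor of 20: compute 14^(20/q) for q ∈ {2, 5}.
14^10 ≡ 1 (mod 25)  [q = 2: ≡ 1 ✗]
14^4 ≡ 16 (mod 25)  [q = 5: ≢ 1 ✓]
The check at q = 2 fails, so 14 generates a proper subgroup.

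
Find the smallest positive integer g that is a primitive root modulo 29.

φ(29) = 29 − 1 = 28 = 2^2 · 7.
Test candidates g = 2, 3, … against the prime factors q ∈ {2, 7} of φ(29): g is a generator iff g^(28/q) ≢ 1 for every such q.
g = 2: 2^14 ≡ 28; 2^4 ≡ 16 — none is 1, so 2 is a primitive root.
The smallest primitive root modulo 29 is 2.

2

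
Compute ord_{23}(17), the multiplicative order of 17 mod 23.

22

Since 17 ∈ (Z/23Z)^×, its order divides φ(23) = 23 − 1 = 22 = 2 · 11.
Divisors of 22: 1, 2, 11, 22.
Compute 17^d (mod 23) for the divisors d until we hit 1:
17^1 ≡ 17 (mod 23)
17^2 ≡ 13 (mod 23)
17^11 ≡ 22 (mod 23)
17^22 ≡ 1 (mod 23) ✓
So ord_23(17) = 22.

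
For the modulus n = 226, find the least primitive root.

3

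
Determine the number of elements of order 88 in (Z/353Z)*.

φ(353) = 353 − 1 = 352 = 2^5 · 11.
Since (Z/353Z)^× is cyclic of order 352, the number of elements of order d is φ(d) when d | 352 and 0 otherwise.
88 = 2^3 · 11 divides 352, and φ(88) = 40.

40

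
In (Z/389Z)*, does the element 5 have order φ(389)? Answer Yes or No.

φ(389) = 389 − 1 = 388 = 2^2 · 97.
It suffices to check that the order of 5 is not a proper divisor of 388: compute 5^(388/q) for q ∈ {2, 97}.
5^194 ≡ 1 (mod 389)  [q = 2: ≡ 1 ✗]
5^4 ≡ 236 (mod 389)  [q = 97: ≢ 1 ✓]
The check at q = 2 fails, so 5 generates a proper subgroup.

No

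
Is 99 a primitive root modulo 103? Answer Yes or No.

Yes

φ(103) = 103 − 1 = 102 = 2 · 3 · 17.
99 is a primitive root mod 103 iff 99^(φ(103)/q) ≢ 1 for every prime q | φ(103), i.e. q ∈ {2, 3, 17}.
99^51 ≡ 102 (mod 103)  [q = 2: ≢ 1 ✓]
99^34 ≡ 56 (mod 103)  [q = 3: ≢ 1 ✓]
99^6 ≡ 79 (mod 103)  [q = 17: ≢ 1 ✓]
None equal 1, so ord_103(99) = 102: 99 is a primitive root.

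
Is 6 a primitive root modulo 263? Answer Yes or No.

No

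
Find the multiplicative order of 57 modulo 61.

The order of 57 must divide φ(61) = 61 − 1 = 60 = 2^2 · 3 · 5.
Divisors of 60: 1, 2, 3, 4, 5, 6, 10, 12, 15, 20, 30, 60.
Evaluate successive powers at the divisors of 60:
57^1 ≡ 57 (mod 61)
57^2 ≡ 16 (mod 61)
57^3 ≡ 58 (mod 61)
57^4 ≡ 12 (mod 61)
57^5 ≡ 13 (mod 61)
57^6 ≡ 9 (mod 61)
57^10 ≡ 47 (mod 61)
57^12 ≡ 20 (mod 61)
57^15 ≡ 1 (mod 61) ✓
So ord_61(57) = 15.

15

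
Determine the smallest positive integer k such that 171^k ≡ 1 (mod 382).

By Lagrange's theorem, ord_382(171) divides φ(382) = φ(2)·φ(191) = 1·190 = 190 = 2 · 5 · 19.
Divisors of 190: 1, 2, 5, 10, 19, 38, 95, 190.
Check 171^d mod 382 for each divisor in increasing order:
171^1 ≡ 171
171^2 ≡ 209
171^5 ≡ 205
171^10 ≡ 5
171^19 ≡ 333
171^38 ≡ 109
171^95 ≡ 381
171^190 ≡ 1
So ord_382(171) = 190.

190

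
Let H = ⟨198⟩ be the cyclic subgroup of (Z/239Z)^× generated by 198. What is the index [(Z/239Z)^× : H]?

2

ord(198) | φ(239) = 239 − 1 = 238 = 2 · 7 · 17.
Divisors of 238: 1, 2, 7, 14, 17, 34, 119, 238.
Evaluate successive powers at the divisors of 238:
198^1 ≡ 198 (mod 239)
198^2 ≡ 8 (mod 239)
198^7 ≡ 40 (mod 239)
198^14 ≡ 166 (mod 239)
198^17 ≡ 44 (mod 239)
198^34 ≡ 24 (mod 239)
198^119 ≡ 1 (mod 239) ✓
Thus |⟨198⟩| = ord(198) = 119.
[(Z/239Z)^× : ⟨198⟩] = 238/119 = 2.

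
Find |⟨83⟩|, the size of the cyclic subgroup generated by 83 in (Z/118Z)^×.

58

ord(83) | φ(118) = φ(2)·φ(59) = 1·58 = 58 = 2 · 29.
Divisors of 58: 1, 2, 29, 58.
Check 83^d mod 118 for each divisor in increasing order:
83^1 ≡ 83 (mod 118)
83^2 ≡ 45 (mod 118)
83^29 ≡ 117 (mod 118)
83^58 ≡ 1 (mod 118) ✓
Hence ord(83) = 58.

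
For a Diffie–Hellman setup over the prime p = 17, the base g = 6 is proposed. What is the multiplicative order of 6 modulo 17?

ord(6) | φ(17) = 17 − 1 = 16 = 2^4.
Divisors of 16: 1, 2, 4, 8, 16.
Compute 6^d (mod 17) for the divisors d until we hit 1:
6^1 ≡ 6
6^2 ≡ 2
6^4 ≡ 4
6^8 ≡ 16
6^16 ≡ 1
So ord_17(6) = 16.

16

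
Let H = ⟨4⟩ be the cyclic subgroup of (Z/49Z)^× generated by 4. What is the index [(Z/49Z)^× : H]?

The order of 4 must divide φ(49) = φ(7^2) = 7·(7−1) = 42 = 2 · 3 · 7.
Divisors of 42: 1, 2, 3, 6, 7, 14, 21, 42.
Evaluate successive powers at the divisors of 42:
4^1 ≡ 4 (mod 49)
4^2 ≡ 16 (mod 49)
4^3 ≡ 15 (mod 49)
4^6 ≡ 29 (mod 49)
4^7 ≡ 18 (mod 49)
4^14 ≡ 30 (mod 49)
4^21 ≡ 1 (mod 49) ✓
The order of 4 is 21, so the subgroup it generates has 21 elements.
Index = |(Z/49Z)^×| / |⟨4⟩| = 42 / 21 = 2.

2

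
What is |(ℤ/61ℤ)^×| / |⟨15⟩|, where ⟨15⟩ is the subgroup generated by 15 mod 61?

4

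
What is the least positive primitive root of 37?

2

φ(37) = 37 − 1 = 36 = 2^2 · 3^2.
Test candidates g = 2, 3, … against the prime factors q ∈ {2, 3} of φ(37): g is a generator iff g^(36/q) ≢ 1 for every such q.
g = 2: 2^18 ≡ 36; 2^12 ≡ 26 — none is 1, so 2 is a primitive root.
So 2 is the smallest generator of (Z/37Z)^×.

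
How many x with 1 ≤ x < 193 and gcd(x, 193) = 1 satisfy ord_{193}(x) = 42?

φ(193) = 193 − 1 = 192 = 2^6 · 3.
In a cyclic group of order 192, there are φ(d) elements of order d for each divisor d of 192, and zero for non-divisors.
Since 42 ∤ 192, the count is 0.

0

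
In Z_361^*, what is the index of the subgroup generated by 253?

Since 253 ∈ (Z/361Z)^×, its order divides φ(361) = φ(19^2) = 19·(19−1) = 342 = 2 · 3^2 · 19.
Divisors of 342: 1, 2, 3, 6, 9, 18, 19, 38, 57, 114, 171, 342.
Compute 253^d (mod 361) for the divisors d until we hit 1:
253^1 ≡ 253
253^2 ≡ 112
253^3 ≡ 178
253^6 ≡ 277
253^9 ≡ 210
253^18 ≡ 58
253^19 ≡ 234
253^38 ≡ 245
253^57 ≡ 292
253^114 ≡ 68
253^171 ≡ 1
Thus |⟨253⟩| = ord(253) = 171.
Index = |(Z/361Z)^×| / |⟨253⟩| = 342 / 171 = 2.

2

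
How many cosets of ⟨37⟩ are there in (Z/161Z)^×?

Since 37 ∈ (Z/161Z)^×, its order divides φ(161) = φ(7·23) = (7−1)·(23−1) = 6·22 = 132 = 2^2 · 3 · 11.
Divisors of 132: 1, 2, 3, 4, 6, 11, 12, 22, 33, 44, 66, 132.
Evaluate successive powers at the divisors of 132:
37^1 ≡ 37 (mod 161)
37^2 ≡ 81 (mod 161)
37^3 ≡ 99 (mod 161)
37^4 ≡ 121 (mod 161)
37^6 ≡ 141 (mod 161)
37^11 ≡ 137 (mod 161)
37^12 ≡ 78 (mod 161)
37^22 ≡ 93 (mod 161)
37^33 ≡ 22 (mod 161)
37^44 ≡ 116 (mod 161)
37^66 ≡ 1 (mod 161) ✓
The order of 37 is 66, so the subgroup it generates has 66 elements.
[(Z/161Z)^× : ⟨37⟩] = 132/66 = 2.

2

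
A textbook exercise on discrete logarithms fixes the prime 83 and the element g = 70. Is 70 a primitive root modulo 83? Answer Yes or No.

φ(83) = 83 − 1 = 82 = 2 · 41.
70 is a primitive root mod 83 iff 70^(φ(83)/q) ≢ 1 for every prime q | φ(83), i.e. q ∈ {2, 41}.
70^41 ≡ 1 (mod 83)  [q = 2: ≡ 1 ✗]
70^2 ≡ 3 (mod 83)  [q = 41: ≢ 1 ✓]
70^41 ≡ 1 shows ord(70) | 41, strictly less than φ(83); not a primitive root.

No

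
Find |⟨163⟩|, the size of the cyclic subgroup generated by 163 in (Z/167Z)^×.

166

By Lagrange's theorem, ord_167(163) divides φ(167) = 167 − 1 = 166 = 2 · 83.
Divisors of 166: 1, 2, 83, 166.
Evaluate successive powers at the divisors of 166:
163^1 ≡ 163
163^2 ≡ 16
163^83 ≡ 166
163^166 ≡ 1
Therefore the multiplicative order of 163 modulo 167 is 166.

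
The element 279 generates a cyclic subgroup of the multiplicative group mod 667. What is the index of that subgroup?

2

Since 279 ∈ (Z/667Z)^×, its order divides φ(667) = φ(23·29) = (23−1)·(29−1) = 22·28 = 616 = 2^3 · 7 · 11.
Divisors of 616: 1, 2, 4, 7, 8, 11, 14, 22, 28, 44, 56, 77, 88, 154, 308, 616.
Check 279^d mod 667 for each divisor in increasing order:
279^1 ≡ 279 (mod 667)
279^2 ≡ 469 (mod 667)
279^4 ≡ 518 (mod 667)
279^7 ≡ 278 (mod 667)
279^8 ≡ 190 (mod 667)
279^11 ≡ 599 (mod 667)
279^14 ≡ 579 (mod 667)
279^22 ≡ 622 (mod 667)
279^28 ≡ 407 (mod 667)
279^44 ≡ 24 (mod 667)
279^56 ≡ 233 (mod 667)
279^77 ≡ 70 (mod 667)
279^88 ≡ 576 (mod 667)
279^154 ≡ 231 (mod 667)
279^308 ≡ 1 (mod 667) ✓
So ord_667(279) = 308, hence |⟨279⟩| = 308.
Index = |(Z/667Z)^×| / |⟨279⟩| = 616 / 308 = 2.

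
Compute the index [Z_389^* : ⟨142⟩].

4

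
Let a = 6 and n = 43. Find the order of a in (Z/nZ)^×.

The order of 6 must divide φ(43) = 43 − 1 = 42 = 2 · 3 · 7.
Divisors of 42: 1, 2, 3, 6, 7, 14, 21, 42.
Test each divisor d:
6^1 ≡ 6
6^2 ≡ 36
6^3 ≡ 1
Hence ord(6) = 3.

3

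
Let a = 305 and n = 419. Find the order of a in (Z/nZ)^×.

38

ord(305) | φ(419) = 419 − 1 = 418 = 2 · 11 · 19.
Divisors of 418: 1, 2, 11, 19, 22, 38, 209, 418.
Evaluate successive powers at the divisors of 418:
305^1 ≡ 305 (mod 419)
305^2 ≡ 7 (mod 419)
305^11 ≡ 89 (mod 419)
305^19 ≡ 418 (mod 419)
305^22 ≡ 379 (mod 419)
305^38 ≡ 1 (mod 419) ✓
Hence ord(305) = 38.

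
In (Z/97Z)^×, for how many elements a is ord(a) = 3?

φ(97) = 97 − 1 = 96 = 2^5 · 3.
In a cyclic group of order 96, there are φ(d) elements of order d for each divisor d of 96, and zero for non-divisors.
3 | 96, and φ(3) = 3 − 1 = 2.

2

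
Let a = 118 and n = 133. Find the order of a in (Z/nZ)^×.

ord(118) | φ(133) = φ(7·19) = (7−1)·(19−1) = 6·18 = 108 = 2^2 · 3^3.
Divisors of 108: 1, 2, 3, 4, 6, 9, 12, 18, 27, 36, 54, 108.
Check 118^d mod 133 for each divisor in increasing order:
118^1 ≡ 118 (mod 133)
118^2 ≡ 92 (mod 133)
118^3 ≡ 83 (mod 133)
118^4 ≡ 85 (mod 133)
118^6 ≡ 106 (mod 133)
118^9 ≡ 20 (mod 133)
118^12 ≡ 64 (mod 133)
118^18 ≡ 1 (mod 133) ✓
The smallest such exponent is 18, so the order of 118 is 18.

18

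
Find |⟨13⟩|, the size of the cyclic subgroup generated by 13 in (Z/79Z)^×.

39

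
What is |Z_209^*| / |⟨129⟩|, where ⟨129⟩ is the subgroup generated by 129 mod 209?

The order of 129 must divide φ(209) = φ(11·19) = (11−1)·(19−1) = 10·18 = 180 = 2^2 · 3^2 · 5.
Divisors of 180: 1, 2, 3, 4, 5, 6, 9, 10, 12, 15, 18, 20, 30, 36, 45, 60, 90, 180.
Evaluate successive powers at the divisors of 180:
129^1 ≡ 129 (mod 209)
129^2 ≡ 130 (mod 209)
129^3 ≡ 50 (mod 209)
129^4 ≡ 180 (mod 209)
129^5 ≡ 21 (mod 209)
129^6 ≡ 201 (mod 209)
129^9 ≡ 18 (mod 209)
129^10 ≡ 23 (mod 209)
129^12 ≡ 64 (mod 209)
129^15 ≡ 65 (mod 209)
129^18 ≡ 115 (mod 209)
129^20 ≡ 111 (mod 209)
129^30 ≡ 45 (mod 209)
129^36 ≡ 58 (mod 209)
129^45 ≡ 208 (mod 209)
129^60 ≡ 144 (mod 209)
129^90 ≡ 1 (mod 209) ✓
So ord_209(129) = 90, hence |⟨129⟩| = 90.
Index = |(Z/209Z)^×| / |⟨129⟩| = 180 / 90 = 2.

2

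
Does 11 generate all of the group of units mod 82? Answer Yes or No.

Yes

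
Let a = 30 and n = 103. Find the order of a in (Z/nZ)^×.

17

Since 30 ∈ (Z/103Z)^×, its order divides φ(103) = 103 − 1 = 102 = 2 · 3 · 17.
Divisors of 102: 1, 2, 3, 6, 17, 34, 51, 102.
Evaluate successive powers at the divisors of 102:
30^1 ≡ 30 (mod 103)
30^2 ≡ 76 (mod 103)
30^3 ≡ 14 (mod 103)
30^6 ≡ 93 (mod 103)
30^17 ≡ 1 (mod 103) ✓
So ord_103(30) = 17.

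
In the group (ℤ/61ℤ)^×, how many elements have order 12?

4

φ(61) = 61 − 1 = 60 = 2^2 · 3 · 5.
(Z/61Z)^× is cyclic (|G| = 60); a cyclic group of order m has exactly φ(d) elements of each order d | m, and none otherwise.
12 = 2^2 · 3 divides 60, and φ(12) = 4.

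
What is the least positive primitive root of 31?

φ(31) = 31 − 1 = 30 = 2 · 3 · 5.
g is a primitive root iff g^(30/q) ≢ 1 (mod 31) for each prime q ∈ {2, 3, 5}.
g = 2: 2^15 ≡ 1 — hits 1, so not a primitive root.
g = 3: 3^15 ≡ 30; 3^10 ≡ 25; 3^6 ≡ 16 — none is 1, so 3 is a primitive root.
So 3 is the smallest generator of (Z/31Z)^×.

3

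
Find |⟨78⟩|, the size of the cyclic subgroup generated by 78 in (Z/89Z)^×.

11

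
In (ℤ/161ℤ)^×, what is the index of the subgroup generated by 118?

By Lagrange's theorem, ord_161(118) divides φ(161) = φ(7·23) = (7−1)·(23−1) = 6·22 = 132 = 2^2 · 3 · 11.
Divisors of 132: 1, 2, 3, 4, 6, 11, 12, 22, 33, 44, 66, 132.
Compute 118^d (mod 161) for the divisors d until we hit 1:
118^1 ≡ 118 (mod 161)
118^2 ≡ 78 (mod 161)
118^3 ≡ 27 (mod 161)
118^4 ≡ 127 (mod 161)
118^6 ≡ 85 (mod 161)
118^11 ≡ 139 (mod 161)
118^12 ≡ 141 (mod 161)
118^22 ≡ 1 (mod 161) ✓
The order of 118 is 22, so the subgroup it generates has 22 elements.
[(Z/161Z)^× : ⟨118⟩] = 132/22 = 6.

6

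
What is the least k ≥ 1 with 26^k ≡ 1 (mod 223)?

74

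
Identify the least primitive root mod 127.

3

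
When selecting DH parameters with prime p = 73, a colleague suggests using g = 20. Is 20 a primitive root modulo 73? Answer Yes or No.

φ(73) = 73 − 1 = 72 = 2^3 · 3^2.
It suffices to check that the order of 20 is not a proper divisor of 72: compute 20^(72/q) for q ∈ {2, 3}.
20^36 ≡ 72 (mod 73)  [q = 2: ≢ 1 ✓]
20^24 ≡ 64 (mod 73)  [q = 3: ≢ 1 ✓]
None equal 1, so ord_73(20) = 72: 20 is a primitive root.

Yes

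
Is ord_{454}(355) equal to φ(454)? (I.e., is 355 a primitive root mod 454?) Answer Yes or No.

φ(454) = φ(2)·φ(227) = 1·226 = 226 = 2 · 113.
An element g generates (Z/454Z)^× iff g^(226/q) ≢ 1 (mod 454) for each prime q ∈ {2, 113}.
355^113 ≡ 453 (mod 454)  [q = 2: ≢ 1 ✓]
355^2 ≡ 267 (mod 454)  [q = 113: ≢ 1 ✓]
None equal 1, so ord_454(355) = 226: 355 is a primitive root.

Yes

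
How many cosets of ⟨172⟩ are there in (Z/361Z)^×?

18

The order of 172 must divide φ(361) = φ(19^2) = 19·(19−1) = 342 = 2 · 3^2 · 19.
Divisors of 342: 1, 2, 3, 6, 9, 18, 19, 38, 57, 114, 171, 342.
Test each divisor d:
172^1 ≡ 172 (mod 361)
172^2 ≡ 343 (mod 361)
172^3 ≡ 153 (mod 361)
172^6 ≡ 305 (mod 361)
172^9 ≡ 96 (mod 361)
172^18 ≡ 191 (mod 361)
172^19 ≡ 1 (mod 361) ✓
Thus |⟨172⟩| = ord(172) = 19.
[(Z/361Z)^× : ⟨172⟩] = 342/19 = 18.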